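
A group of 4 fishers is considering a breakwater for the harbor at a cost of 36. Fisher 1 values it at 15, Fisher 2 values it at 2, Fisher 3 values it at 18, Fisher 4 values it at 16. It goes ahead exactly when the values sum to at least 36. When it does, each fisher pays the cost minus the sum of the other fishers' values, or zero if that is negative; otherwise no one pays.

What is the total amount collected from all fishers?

Total value 51 ≥ cost 36, so it is built.
Fisher 1: others sum to 36; max(0, 36 - 36) = 0.
Fisher 2: others sum to 49; max(0, 36 - 49) = 0.
Fisher 3: others sum to 33; max(0, 36 - 33) = 3.
Fisher 4: others sum to 35; max(0, 36 - 35) = 1.
Total collected = 0 + 0 + 3 + 1 = 4.

4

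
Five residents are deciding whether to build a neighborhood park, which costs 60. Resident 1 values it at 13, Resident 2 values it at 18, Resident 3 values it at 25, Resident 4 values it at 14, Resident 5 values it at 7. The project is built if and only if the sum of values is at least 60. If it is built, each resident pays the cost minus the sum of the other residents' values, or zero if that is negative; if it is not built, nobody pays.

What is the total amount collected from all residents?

Total value 77 ≥ cost 60, so it is built.
Resident 1: others sum to 64; max(0, 60 - 64) = 0.
Resident 2: others sum to 59; max(0, 60 - 59) = 1.
Resident 3: others sum to 52; max(0, 60 - 52) = 8.
Resident 4: others sum to 63; max(0, 60 - 63) = 0.
Resident 5: others sum to 70; max(0, 60 - 70) = 0.
Total collected = 0 + 1 + 8 + 0 + 0 = 9.

9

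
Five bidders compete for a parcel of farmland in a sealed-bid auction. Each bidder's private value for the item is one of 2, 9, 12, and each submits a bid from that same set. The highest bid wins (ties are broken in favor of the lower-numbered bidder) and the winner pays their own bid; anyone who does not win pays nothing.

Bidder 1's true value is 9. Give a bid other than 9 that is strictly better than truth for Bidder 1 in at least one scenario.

2

Suppose Bidder 2 bids 2, Bidder 3 bids 2, Bidder 4 bids 2 and Bidder 5 bids 2.
Bid 9: wins, pays 9, utility 9 - 9 = 0.
Bid 2: wins, pays 2, utility 9 - 2 = 7.
So bidding 2 beats truth here (7 > 0).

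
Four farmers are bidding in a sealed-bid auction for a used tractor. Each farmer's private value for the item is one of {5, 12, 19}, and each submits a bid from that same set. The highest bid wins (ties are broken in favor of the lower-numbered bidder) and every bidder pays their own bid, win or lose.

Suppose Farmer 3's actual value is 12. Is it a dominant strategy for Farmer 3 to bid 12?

No

Consider the case where Farmer 1 bids 5, Farmer 2 bids 5 and Farmer 4 bids 19.
Truthful bid 12: loses but pays 12, utility -12.
Bid 5 instead: loses but pays 5, utility -5.
Since -5 > -12, bidding 5 is strictly better here, so truthful bidding is not dominant.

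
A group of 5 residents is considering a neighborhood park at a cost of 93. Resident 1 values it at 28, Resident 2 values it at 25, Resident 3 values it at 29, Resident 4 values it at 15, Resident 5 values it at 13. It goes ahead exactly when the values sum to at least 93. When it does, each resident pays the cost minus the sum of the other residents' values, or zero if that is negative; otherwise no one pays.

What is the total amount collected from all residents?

31

Total value 110 ≥ cost 93, so it is built.
Resident 1: others sum to 82; max(0, 93 - 82) = 11.
Resident 2: others sum to 85; max(0, 93 - 85) = 8.
Resident 3: others sum to 81; max(0, 93 - 81) = 12.
Resident 4: others sum to 95; max(0, 93 - 95) = 0.
Resident 5: others sum to 97; max(0, 93 - 97) = 0.
Total collected = 11 + 8 + 12 + 0 + 0 = 31.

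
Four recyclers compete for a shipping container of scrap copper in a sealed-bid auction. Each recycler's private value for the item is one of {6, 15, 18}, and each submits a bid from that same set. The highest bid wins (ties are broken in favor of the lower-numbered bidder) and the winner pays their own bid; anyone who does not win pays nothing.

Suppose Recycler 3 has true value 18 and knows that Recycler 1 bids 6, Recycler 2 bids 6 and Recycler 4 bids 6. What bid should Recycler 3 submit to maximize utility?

15

Bid 6: loses, pays 0, utility 0.
Bid 15: wins, pays 15, utility 18 - 15 = 3.
Bid 18: wins, pays 18, utility 18 - 18 = 0.
The best choice is 15 with utility 3.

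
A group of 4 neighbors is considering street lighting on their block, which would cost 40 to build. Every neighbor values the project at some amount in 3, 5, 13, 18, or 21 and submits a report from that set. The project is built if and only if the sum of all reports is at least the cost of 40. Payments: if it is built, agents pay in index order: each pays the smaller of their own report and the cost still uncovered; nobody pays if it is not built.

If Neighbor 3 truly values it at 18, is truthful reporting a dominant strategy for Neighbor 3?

Consider the case where Neighbor 1 reports 3, Neighbor 2 reports 3 and Neighbor 4 reports 21.
Truthful report 18: project built, pays 18, utility 18 - 18 = 0.
Report 13 instead: project built, pays 13, utility 18 - 13 = 5.
Since 5 > 0, reporting 13 is strictly better here, so truthful reporting is not dominant.

No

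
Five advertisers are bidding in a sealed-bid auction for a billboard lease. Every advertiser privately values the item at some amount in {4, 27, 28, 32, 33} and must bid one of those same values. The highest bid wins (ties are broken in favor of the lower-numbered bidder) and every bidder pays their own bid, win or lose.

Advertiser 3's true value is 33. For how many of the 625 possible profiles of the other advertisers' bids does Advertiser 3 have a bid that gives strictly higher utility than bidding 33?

Others bid (4, 4, 4, 4): truth gives 0; bid 27 gives 6 > 0. Violating.
Others bid (4, 4, 4, 27): truth gives 0; bid 27 gives 6 > 0. Violating.
Others bid (4, 4, 4, 28): truth gives 0; bid 28 gives 5 > 0. Violating.
Others bid (4, 4, 4, 32): truth gives 0; bid 32 gives 1 > 0. Violating.
Others bid (4, 4, 4, 33): truth gives 0; no alternative beats it.
Others bid (4, 4, 27, 33): truth gives 0; no alternative beats it.
(Checking all 625 profiles: 369 have a profitable deviation, 256 do not.)

369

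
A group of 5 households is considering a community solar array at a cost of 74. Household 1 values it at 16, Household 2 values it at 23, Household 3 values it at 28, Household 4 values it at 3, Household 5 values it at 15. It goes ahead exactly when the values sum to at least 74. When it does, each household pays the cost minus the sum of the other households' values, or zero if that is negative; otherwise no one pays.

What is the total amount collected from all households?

38

Total value 85 ≥ cost 74, so it is built.
Household 1: others sum to 69; max(0, 74 - 69) = 5.
Household 2: others sum to 62; max(0, 74 - 62) = 12.
Household 3: others sum to 57; max(0, 74 - 57) = 17.
Household 4: others sum to 82; max(0, 74 - 82) = 0.
Household 5: others sum to 70; max(0, 74 - 70) = 4.
Total collected = 5 + 12 + 17 + 0 + 4 = 38.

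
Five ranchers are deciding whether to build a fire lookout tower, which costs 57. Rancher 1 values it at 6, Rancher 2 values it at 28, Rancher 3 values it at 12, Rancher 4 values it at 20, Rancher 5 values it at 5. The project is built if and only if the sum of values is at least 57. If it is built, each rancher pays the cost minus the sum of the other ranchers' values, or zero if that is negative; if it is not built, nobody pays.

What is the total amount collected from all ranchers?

Total value 71 ≥ cost 57, so it is built.
Rancher 1: others sum to 65; max(0, 57 - 65) = 0.
Rancher 2: others sum to 43; max(0, 57 - 43) = 14.
Rancher 3: others sum to 59; max(0, 57 - 59) = 0.
Rancher 4: others sum to 51; max(0, 57 - 51) = 6.
Rancher 5: others sum to 66; max(0, 57 - 66) = 0.
Total collected = 0 + 14 + 0 + 6 + 0 = 20.

20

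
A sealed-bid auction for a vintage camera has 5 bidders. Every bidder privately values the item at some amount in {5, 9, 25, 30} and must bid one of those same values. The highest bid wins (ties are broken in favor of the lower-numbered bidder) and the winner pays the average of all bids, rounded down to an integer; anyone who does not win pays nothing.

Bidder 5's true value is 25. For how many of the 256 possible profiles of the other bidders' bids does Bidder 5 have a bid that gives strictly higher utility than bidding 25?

65

Others bid (5, 5, 5, 5): truth gives 16; bid 9 gives 20 > 16. Violating.
Others bid (5, 5, 5, 25): truth gives 0; bid 30 gives 11 > 0. Violating.
Others bid (5, 5, 9, 25): truth gives 0; bid 30 gives 11 > 0. Violating.
Others bid (5, 5, 25, 5): truth gives 0; bid 30 gives 11 > 0. Violating.
Others bid (5, 5, 5, 9): truth gives 16; no alternative beats it.
Others bid (5, 5, 5, 30): truth gives 0; no alternative beats it.
(Checking all 256 profiles: 65 have a profitable deviation, 191 do not.)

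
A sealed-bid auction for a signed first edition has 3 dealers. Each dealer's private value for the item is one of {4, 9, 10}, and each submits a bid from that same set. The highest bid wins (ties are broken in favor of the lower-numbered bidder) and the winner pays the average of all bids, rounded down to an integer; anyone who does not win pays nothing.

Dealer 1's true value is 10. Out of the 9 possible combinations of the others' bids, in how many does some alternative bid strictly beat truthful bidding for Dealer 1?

1

Others bid (4, 4): truth gives 4; bid 4 gives 6 > 4. Violating.
Others bid (4, 9): truth gives 3; no alternative beats it.
Others bid (4, 10): truth gives 2; no alternative beats it.
(Checking all 9 profiles: 1 has a profitable deviation, 8 do not.)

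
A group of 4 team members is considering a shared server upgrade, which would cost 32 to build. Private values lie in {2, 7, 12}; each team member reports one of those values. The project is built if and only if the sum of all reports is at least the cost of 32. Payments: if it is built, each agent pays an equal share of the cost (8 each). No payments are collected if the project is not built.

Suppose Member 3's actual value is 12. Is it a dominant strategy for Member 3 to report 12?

Check each profile of the others' reports and compare truth against every alternative report.
Others report (2, 7, 12): truth gives 4, best alternative gives 0.
Others report (2, 12, 7): truth gives 4, best alternative gives 0.
Others report (7, 2, 12): truth gives 4, best alternative gives 0.
Others report (7, 7, 7): truth gives 4, best alternative gives 0.
Others report (7, 12, 2): truth gives 4, best alternative gives 0.
Others report (12, 2, 7): truth gives 4, best alternative gives 0.
(Remaining 21 profiles checked similarly; truth is weakly best in each.)
In every case the truthful report is at least as good as any alternative, so it is a dominant strategy.

Yes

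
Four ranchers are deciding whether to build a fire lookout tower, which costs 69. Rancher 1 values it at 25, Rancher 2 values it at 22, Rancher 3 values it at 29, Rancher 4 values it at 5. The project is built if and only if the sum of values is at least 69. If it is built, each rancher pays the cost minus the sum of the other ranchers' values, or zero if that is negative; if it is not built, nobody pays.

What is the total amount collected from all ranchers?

40

Total value 81 ≥ cost 69, so it is built.
Rancher 1: others sum to 56; max(0, 69 - 56) = 13.
Rancher 2: others sum to 59; max(0, 69 - 59) = 10.
Rancher 3: others sum to 52; max(0, 69 - 52) = 17.
Rancher 4: others sum to 76; max(0, 69 - 76) = 0.
Total collected = 13 + 10 + 17 + 0 = 40.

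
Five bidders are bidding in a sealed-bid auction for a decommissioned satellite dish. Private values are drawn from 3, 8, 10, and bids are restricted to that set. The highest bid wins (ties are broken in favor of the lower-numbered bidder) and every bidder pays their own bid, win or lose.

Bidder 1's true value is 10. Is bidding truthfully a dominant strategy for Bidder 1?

Consider the case where Bidder 2 bids 3, Bidder 3 bids 3, Bidder 4 bids 3 and Bidder 5 bids 3.
Truthful bid 10: wins, pays 10, utility 10 - 10 = 0.
Bid 3 instead: wins, pays 3, utility 10 - 3 = 7.
Since 7 > 0, bidding 3 is strictly better here, so truthful bidding is not dominant.

No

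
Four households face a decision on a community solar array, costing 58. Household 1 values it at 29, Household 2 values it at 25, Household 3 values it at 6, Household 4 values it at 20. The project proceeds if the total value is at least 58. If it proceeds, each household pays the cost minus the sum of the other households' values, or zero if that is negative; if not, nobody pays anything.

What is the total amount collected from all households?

Total value 80 ≥ cost 58, so it is built.
Household 1: others sum to 51; max(0, 58 - 51) = 7.
Household 2: others sum to 55; max(0, 58 - 55) = 3.
Household 3: others sum to 74; max(0, 58 - 74) = 0.
Household 4: others sum to 60; max(0, 58 - 60) = 0.
Total collected = 7 + 3 + 0 + 0 = 10.

10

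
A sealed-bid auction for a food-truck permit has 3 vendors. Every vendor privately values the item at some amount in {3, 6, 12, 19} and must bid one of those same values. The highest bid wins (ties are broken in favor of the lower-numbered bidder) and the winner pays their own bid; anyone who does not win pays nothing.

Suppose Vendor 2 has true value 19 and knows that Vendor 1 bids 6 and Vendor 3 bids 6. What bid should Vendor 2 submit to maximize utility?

Bid 3: loses, pays 0, utility 0.
Bid 6: loses, pays 0, utility 0.
Bid 12: wins, pays 12, utility 19 - 12 = 7.
Bid 19: wins, pays 19, utility 19 - 19 = 0.
The best choice is 12 with utility 7.

12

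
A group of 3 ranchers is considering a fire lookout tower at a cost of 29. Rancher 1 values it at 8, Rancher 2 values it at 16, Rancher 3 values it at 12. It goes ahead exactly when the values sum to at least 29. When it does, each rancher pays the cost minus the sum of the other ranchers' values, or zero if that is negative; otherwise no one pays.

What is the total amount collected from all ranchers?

Total value 36 ≥ cost 29, so it is built.
Rancher 1: others sum to 28; max(0, 29 - 28) = 1.
Rancher 2: others sum to 20; max(0, 29 - 20) = 9.
Rancher 3: others sum to 24; max(0, 29 - 24) = 5.
Total collected = 1 + 9 + 5 = 15.

15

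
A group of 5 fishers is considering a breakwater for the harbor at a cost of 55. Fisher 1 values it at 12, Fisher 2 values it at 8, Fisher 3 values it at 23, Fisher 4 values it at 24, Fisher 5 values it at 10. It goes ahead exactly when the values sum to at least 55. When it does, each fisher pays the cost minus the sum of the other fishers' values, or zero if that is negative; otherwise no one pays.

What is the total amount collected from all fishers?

3

Total value 77 ≥ cost 55, so it is built.
Fisher 1: others sum to 65; max(0, 55 - 65) = 0.
Fisher 2: others sum to 69; max(0, 55 - 69) = 0.
Fisher 3: others sum to 54; max(0, 55 - 54) = 1.
Fisher 4: others sum to 53; max(0, 55 - 53) = 2.
Fisher 5: others sum to 67; max(0, 55 - 67) = 0.
Total collected = 0 + 0 + 1 + 2 + 0 = 3.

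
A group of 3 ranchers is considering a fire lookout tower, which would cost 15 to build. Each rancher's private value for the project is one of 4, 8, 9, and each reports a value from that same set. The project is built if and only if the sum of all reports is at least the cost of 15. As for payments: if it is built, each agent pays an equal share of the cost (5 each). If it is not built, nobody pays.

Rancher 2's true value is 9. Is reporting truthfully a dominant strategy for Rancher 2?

Yes

Check each profile of the others' reports and compare truth against every alternative report.
Others report (4, 4): truth gives 4, best alternative gives 4.
Others report (4, 8): truth gives 4, best alternative gives 4.
Others report (4, 9): truth gives 4, best alternative gives 4.
Others report (8, 4): truth gives 4, best alternative gives 4.
Others report (8, 8): truth gives 4, best alternative gives 4.
Others report (8, 9): truth gives 4, best alternative gives 4.
(Remaining 3 profiles checked similarly; truth is weakly best in each.)
In every case the truthful report is at least as good as any alternative, so it is a dominant strategy.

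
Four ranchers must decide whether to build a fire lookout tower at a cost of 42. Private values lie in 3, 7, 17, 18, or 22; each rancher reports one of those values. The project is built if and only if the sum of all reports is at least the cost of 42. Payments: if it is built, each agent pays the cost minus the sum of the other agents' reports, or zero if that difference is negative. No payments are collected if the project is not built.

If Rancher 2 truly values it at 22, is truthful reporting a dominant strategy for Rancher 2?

Check each profile of the others' reports and compare truth against every alternative report.
Others report (3, 3, 17): truth gives 3, best alternative gives 0.
Others report (3, 17, 3): truth gives 3, best alternative gives 0.
Others report (17, 3, 3): truth gives 3, best alternative gives 0.
Others report (7, 7, 7): truth gives 1, best alternative gives 0.
Others report (3, 17, 22): truth gives 22, best alternative gives 22.
Others report (3, 18, 22): truth gives 22, best alternative gives 22.
(Remaining 119 profiles checked similarly; truth is weakly best in each.)
In every case the truthful report is at least as good as any alternative, so it is a dominant strategy.

Yes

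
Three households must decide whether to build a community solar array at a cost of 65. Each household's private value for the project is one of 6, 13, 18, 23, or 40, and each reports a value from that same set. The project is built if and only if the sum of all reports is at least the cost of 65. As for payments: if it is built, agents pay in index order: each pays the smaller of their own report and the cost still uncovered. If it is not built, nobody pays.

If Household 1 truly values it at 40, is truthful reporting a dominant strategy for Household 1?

No

Consider the case where Household 2 reports 6 and Household 3 reports 40.
Truthful report 40: project built, pays 40, utility 40 - 40 = 0.
Report 23 instead: project built, pays 23, utility 40 - 23 = 17.
Since 17 > 0, reporting 23 is strictly better here, so truthful reporting is not dominant.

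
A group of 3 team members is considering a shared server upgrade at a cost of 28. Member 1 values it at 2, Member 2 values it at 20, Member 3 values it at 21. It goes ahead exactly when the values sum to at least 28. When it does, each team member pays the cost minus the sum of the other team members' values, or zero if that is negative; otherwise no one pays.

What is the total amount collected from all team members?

Total value 43 ≥ cost 28, so it is built.
Member 1: others sum to 41; max(0, 28 - 41) = 0.
Member 2: others sum to 23; max(0, 28 - 23) = 5.
Member 3: others sum to 22; max(0, 28 - 22) = 6.
Total collected = 0 + 5 + 6 = 11.

11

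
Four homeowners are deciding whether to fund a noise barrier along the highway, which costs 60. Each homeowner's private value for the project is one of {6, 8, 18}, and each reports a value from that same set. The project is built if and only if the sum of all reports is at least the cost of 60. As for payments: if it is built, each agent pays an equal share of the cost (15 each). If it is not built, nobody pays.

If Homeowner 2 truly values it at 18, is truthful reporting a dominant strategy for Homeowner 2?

Check each profile of the others' reports and compare truth against every alternative report.
Others report (6, 18, 18): truth gives 3, best alternative gives 0.
Others report (8, 18, 18): truth gives 3, best alternative gives 0.
Others report (18, 6, 18): truth gives 3, best alternative gives 0.
Others report (18, 8, 18): truth gives 3, best alternative gives 0.
Others report (18, 18, 6): truth gives 3, best alternative gives 0.
Others report (18, 18, 8): truth gives 3, best alternative gives 0.
(Remaining 21 profiles checked similarly; truth is weakly best in each.)
In every case the truthful report is at least as good as any alternative, so it is a dominant strategy.

Yes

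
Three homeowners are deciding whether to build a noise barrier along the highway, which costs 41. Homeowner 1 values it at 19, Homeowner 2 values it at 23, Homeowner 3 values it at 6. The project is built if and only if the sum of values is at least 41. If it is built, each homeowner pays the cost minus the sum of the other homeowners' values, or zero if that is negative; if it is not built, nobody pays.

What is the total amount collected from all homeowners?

Total value 48 ≥ cost 41, so it is built.
Homeowner 1: others sum to 29; max(0, 41 - 29) = 12.
Homeowner 2: others sum to 25; max(0, 41 - 25) = 16.
Homeowner 3: others sum to 42; max(0, 41 - 42) = 0.
Total collected = 12 + 16 + 0 = 28.

28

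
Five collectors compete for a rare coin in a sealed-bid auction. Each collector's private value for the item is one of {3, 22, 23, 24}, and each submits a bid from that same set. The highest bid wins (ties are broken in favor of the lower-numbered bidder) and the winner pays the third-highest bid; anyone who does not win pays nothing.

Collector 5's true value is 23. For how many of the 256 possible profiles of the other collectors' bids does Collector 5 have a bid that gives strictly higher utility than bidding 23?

32

Others bid (3, 3, 3, 23): truth gives 0; bid 24 gives 20 > 0. Violating.
Others bid (3, 3, 22, 23): truth gives 0; bid 24 gives 1 > 0. Violating.
Others bid (3, 3, 23, 3): truth gives 0; bid 24 gives 20 > 0. Violating.
Others bid (3, 3, 23, 22): truth gives 0; bid 24 gives 1 > 0. Violating.
Others bid (3, 3, 3, 3): truth gives 20; no alternative beats it.
Others bid (3, 3, 3, 22): truth gives 20; no alternative beats it.
(Checking all 256 profiles: 32 have a profitable deviation, 224 do not.)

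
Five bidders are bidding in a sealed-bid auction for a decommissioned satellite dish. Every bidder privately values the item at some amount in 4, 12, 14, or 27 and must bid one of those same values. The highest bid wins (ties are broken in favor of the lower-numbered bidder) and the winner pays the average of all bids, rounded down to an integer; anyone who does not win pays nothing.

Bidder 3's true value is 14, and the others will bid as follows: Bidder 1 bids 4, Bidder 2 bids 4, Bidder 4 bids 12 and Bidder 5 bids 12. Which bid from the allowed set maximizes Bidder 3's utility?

Bid 4: loses, pays 0, utility 0.
Bid 12: wins, pays 8, utility 14 - 8 = 6.
Bid 14: wins, pays 9, utility 14 - 9 = 5.
Bid 27: wins, pays 11, utility 14 - 11 = 3.
The best choice is 12 with utility 6.

12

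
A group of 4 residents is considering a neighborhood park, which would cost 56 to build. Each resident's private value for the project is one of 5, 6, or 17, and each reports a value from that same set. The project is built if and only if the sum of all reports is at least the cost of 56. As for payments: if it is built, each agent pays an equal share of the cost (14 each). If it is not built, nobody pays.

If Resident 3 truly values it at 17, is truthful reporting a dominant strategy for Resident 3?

Check each profile of the others' reports and compare truth against every alternative report.
Others report (5, 17, 17): truth gives 3, best alternative gives 0.
Others report (6, 17, 17): truth gives 3, best alternative gives 0.
Others report (17, 5, 17): truth gives 3, best alternative gives 0.
Others report (17, 6, 17): truth gives 3, best alternative gives 0.
Others report (17, 17, 5): truth gives 3, best alternative gives 0.
Others report (17, 17, 6): truth gives 3, best alternative gives 0.
(Remaining 21 profiles checked similarly; truth is weakly best in each.)
In every case the truthful report is at least as good as any alternative, so it is a dominant strategy.

Yes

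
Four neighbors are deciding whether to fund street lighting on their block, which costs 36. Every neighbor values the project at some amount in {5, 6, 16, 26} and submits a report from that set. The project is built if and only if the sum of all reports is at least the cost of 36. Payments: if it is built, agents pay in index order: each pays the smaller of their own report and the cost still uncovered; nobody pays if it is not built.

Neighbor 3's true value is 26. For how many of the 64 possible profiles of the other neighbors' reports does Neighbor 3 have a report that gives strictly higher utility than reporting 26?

16

Others report (5, 5, 16): truth gives 0; report 16 gives 10 > 0. Violating.
Others report (5, 5, 26): truth gives 0; report 5 gives 21 > 0. Violating.
Others report (5, 6, 16): truth gives 1; report 16 gives 10 > 1. Violating.
Others report (5, 6, 26): truth gives 1; report 5 gives 21 > 1. Violating.
Others report (5, 5, 5): truth gives 0; no alternative beats it.
Others report (5, 5, 6): truth gives 0; no alternative beats it.
(Checking all 64 profiles: 16 have a profitable deviation, 48 do not.)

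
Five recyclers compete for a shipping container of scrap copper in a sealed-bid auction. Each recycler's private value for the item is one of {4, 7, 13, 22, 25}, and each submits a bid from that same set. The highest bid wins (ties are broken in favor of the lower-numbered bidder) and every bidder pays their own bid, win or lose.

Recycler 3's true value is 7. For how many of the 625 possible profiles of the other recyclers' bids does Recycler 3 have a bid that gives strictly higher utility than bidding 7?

621

Others bid (4, 4, 4, 13): truth gives -7; bid 4 gives -4 > -7. Violating.
Others bid (4, 4, 4, 22): truth gives -7; bid 4 gives -4 > -7. Violating.
Others bid (4, 4, 4, 25): truth gives -7; bid 4 gives -4 > -7. Violating.
Others bid (4, 4, 7, 13): truth gives -7; bid 4 gives -4 > -7. Violating.
Others bid (4, 4, 4, 4): truth gives 0; no alternative beats it.
Others bid (4, 4, 4, 7): truth gives 0; no alternative beats it.
(Checking all 625 profiles: 621 have a profitable deviation, 4 do not.)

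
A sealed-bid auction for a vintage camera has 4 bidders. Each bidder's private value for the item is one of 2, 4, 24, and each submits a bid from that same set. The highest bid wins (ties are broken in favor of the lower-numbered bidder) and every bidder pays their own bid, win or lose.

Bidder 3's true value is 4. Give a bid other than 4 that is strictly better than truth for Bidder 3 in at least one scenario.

2

Suppose Bidder 1 bids 2, Bidder 2 bids 2 and Bidder 4 bids 24.
Bid 4: loses but pays 4, utility -4.
Bid 2: loses but pays 2, utility -2.
So bidding 2 beats truth here (-2 > -4).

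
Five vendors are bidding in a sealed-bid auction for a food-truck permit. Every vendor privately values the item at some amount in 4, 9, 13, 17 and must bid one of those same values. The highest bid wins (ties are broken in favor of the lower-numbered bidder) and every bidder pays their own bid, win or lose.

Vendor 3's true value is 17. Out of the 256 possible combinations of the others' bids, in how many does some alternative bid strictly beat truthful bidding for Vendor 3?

148

Others bid (4, 4, 4, 4): truth gives 0; bid 9 gives 8 > 0. Violating.
Others bid (4, 4, 4, 9): truth gives 0; bid 9 gives 8 > 0. Violating.
Others bid (4, 4, 4, 13): truth gives 0; bid 13 gives 4 > 0. Violating.
Others bid (4, 4, 9, 4): truth gives 0; bid 9 gives 8 > 0. Violating.
Others bid (4, 4, 4, 17): truth gives 0; no alternative beats it.
Others bid (4, 4, 9, 17): truth gives 0; no alternative beats it.
(Checking all 256 profiles: 148 have a profitable deviation, 108 do not.)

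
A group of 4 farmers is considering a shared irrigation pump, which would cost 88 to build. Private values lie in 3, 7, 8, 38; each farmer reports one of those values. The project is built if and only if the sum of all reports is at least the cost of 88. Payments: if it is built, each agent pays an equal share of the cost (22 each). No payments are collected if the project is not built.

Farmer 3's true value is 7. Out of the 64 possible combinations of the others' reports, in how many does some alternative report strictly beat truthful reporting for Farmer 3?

6

Others report (7, 38, 38): truth gives -15; report 3 gives 0 > -15. Violating.
Others report (8, 38, 38): truth gives -15; report 3 gives 0 > -15. Violating.
Others report (38, 7, 38): truth gives -15; report 3 gives 0 > -15. Violating.
Others report (38, 8, 38): truth gives -15; report 3 gives 0 > -15. Violating.
Others report (3, 3, 3): truth gives 0; no alternative beats it.
Others report (3, 3, 7): truth gives 0; no alternative beats it.
(Checking all 64 profiles: 6 have a profitable deviation, 58 do not.)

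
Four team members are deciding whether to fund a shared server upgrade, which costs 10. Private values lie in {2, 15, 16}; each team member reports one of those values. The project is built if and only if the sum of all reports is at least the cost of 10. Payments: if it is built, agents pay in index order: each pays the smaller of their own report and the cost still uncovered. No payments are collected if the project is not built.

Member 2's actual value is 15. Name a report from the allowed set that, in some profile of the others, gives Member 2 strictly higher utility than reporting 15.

Suppose Member 1 reports 2, Member 3 reports 2 and Member 4 reports 15.
Report 15: project built, pays 8, utility 15 - 8 = 7.
Report 2: project built, pays 2, utility 15 - 2 = 13.
So reporting 2 beats truth here (13 > 7).

2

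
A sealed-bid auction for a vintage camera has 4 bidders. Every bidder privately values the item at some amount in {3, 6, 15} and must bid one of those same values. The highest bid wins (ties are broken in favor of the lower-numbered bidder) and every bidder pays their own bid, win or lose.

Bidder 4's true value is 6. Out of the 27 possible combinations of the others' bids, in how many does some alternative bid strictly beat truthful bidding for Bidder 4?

Others bid (3, 3, 6): truth gives -6; bid 3 gives -3 > -6. Violating.
Others bid (3, 3, 15): truth gives -6; bid 3 gives -3 > -6. Violating.
Others bid (3, 6, 3): truth gives -6; bid 3 gives -3 > -6. Violating.
Others bid (3, 6, 6): truth gives -6; bid 3 gives -3 > -6. Violating.
Others bid (3, 3, 3): truth gives 0; no alternative beats it.
(Checking all 27 profiles: 26 have a profitable deviation, 1 does not.)

26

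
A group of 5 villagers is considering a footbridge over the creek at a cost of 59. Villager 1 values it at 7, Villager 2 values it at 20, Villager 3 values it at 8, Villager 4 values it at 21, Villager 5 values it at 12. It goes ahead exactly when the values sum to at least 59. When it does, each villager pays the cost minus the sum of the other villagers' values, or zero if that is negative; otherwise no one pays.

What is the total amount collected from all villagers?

Total value 68 ≥ cost 59, so it is built.
Villager 1: others sum to 61; max(0, 59 - 61) = 0.
Villager 2: others sum to 48; max(0, 59 - 48) = 11.
Villager 3: others sum to 60; max(0, 59 - 60) = 0.
Villager 4: others sum to 47; max(0, 59 - 47) = 12.
Villager 5: others sum to 56; max(0, 59 - 56) = 3.
Total collected = 0 + 11 + 0 + 12 + 3 = 26.

26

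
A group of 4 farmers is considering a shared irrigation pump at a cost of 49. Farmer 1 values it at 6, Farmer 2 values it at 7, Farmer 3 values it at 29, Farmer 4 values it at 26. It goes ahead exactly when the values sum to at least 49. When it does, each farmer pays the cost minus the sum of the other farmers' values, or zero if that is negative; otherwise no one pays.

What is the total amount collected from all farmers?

17

Total value 68 ≥ cost 49, so it is built.
Farmer 1: others sum to 62; max(0, 49 - 62) = 0.
Farmer 2: others sum to 61; max(0, 49 - 61) = 0.
Farmer 3: others sum to 39; max(0, 49 - 39) = 10.
Farmer 4: others sum to 42; max(0, 49 - 42) = 7.
Total collected = 0 + 0 + 10 + 7 = 17.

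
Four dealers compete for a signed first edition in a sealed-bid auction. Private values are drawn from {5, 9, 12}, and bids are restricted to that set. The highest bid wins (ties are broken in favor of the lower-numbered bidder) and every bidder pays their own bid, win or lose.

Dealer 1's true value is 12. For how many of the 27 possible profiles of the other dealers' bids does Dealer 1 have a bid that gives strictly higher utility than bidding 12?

8

Others bid (5, 5, 5): truth gives 0; bid 5 gives 7 > 0. Violating.
Others bid (5, 5, 9): truth gives 0; bid 9 gives 3 > 0. Violating.
Others bid (5, 9, 5): truth gives 0; bid 9 gives 3 > 0. Violating.
Others bid (5, 9, 9): truth gives 0; bid 9 gives 3 > 0. Violating.
Others bid (5, 5, 12): truth gives 0; no alternative beats it.
Others bid (5, 9, 12): truth gives 0; no alternative beats it.
(Checking all 27 profiles: 8 have a profitable deviation, 19 do not.)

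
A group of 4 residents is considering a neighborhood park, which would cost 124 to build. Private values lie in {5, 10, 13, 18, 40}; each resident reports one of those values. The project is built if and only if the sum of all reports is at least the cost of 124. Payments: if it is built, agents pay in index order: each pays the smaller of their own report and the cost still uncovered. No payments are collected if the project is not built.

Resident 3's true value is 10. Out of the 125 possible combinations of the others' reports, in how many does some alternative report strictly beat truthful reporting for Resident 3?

1

Others report (40, 40, 40): truth gives 0; report 5 gives 5 > 0. Violating.
Others report (5, 5, 5): truth gives 0; no alternative beats it.
Others report (5, 5, 10): truth gives 0; no alternative beats it.
(Checking all 125 profiles: 1 has a profitable deviation, 124 do not.)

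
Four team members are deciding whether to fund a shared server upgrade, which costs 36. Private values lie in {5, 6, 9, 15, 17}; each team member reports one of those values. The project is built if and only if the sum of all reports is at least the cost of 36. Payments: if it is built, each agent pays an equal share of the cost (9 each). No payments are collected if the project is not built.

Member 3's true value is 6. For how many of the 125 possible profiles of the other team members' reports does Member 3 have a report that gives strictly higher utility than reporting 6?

Others report (6, 9, 15): truth gives -3; report 5 gives 0 > -3. Violating.
Others report (6, 15, 9): truth gives -3; report 5 gives 0 > -3. Violating.
Others report (9, 6, 15): truth gives -3; report 5 gives 0 > -3. Violating.
Others report (9, 15, 6): truth gives -3; report 5 gives 0 > -3. Violating.
Others report (5, 5, 5): truth gives 0; no alternative beats it.
Others report (5, 5, 6): truth gives 0; no alternative beats it.
(Checking all 125 profiles: 6 have a profitable deviation, 119 do not.)

6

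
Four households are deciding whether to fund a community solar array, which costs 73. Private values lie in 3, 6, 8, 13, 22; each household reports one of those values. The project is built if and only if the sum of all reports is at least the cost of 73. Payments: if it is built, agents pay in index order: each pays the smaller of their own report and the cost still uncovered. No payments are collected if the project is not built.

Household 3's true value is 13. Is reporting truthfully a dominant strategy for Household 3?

Consider the case where Household 1 reports 22, Household 2 reports 22 and Household 4 reports 22.
Truthful report 13: project built, pays 13, utility 13 - 13 = 0.
Report 8 instead: project built, pays 8, utility 13 - 8 = 5.
Since 5 > 0, reporting 8 is strictly better here, so truthful reporting is not dominant.

No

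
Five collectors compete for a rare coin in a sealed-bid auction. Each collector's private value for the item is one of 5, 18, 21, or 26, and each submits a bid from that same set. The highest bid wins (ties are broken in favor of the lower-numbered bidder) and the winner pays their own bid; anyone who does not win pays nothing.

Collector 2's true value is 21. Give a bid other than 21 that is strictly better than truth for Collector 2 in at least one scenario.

Suppose Collector 1 bids 5, Collector 3 bids 5, Collector 4 bids 5 and Collector 5 bids 5.
Bid 21: wins, pays 21, utility 21 - 21 = 0.
Bid 18: wins, pays 18, utility 21 - 18 = 3.
So bidding 18 beats truth here (3 > 0).

18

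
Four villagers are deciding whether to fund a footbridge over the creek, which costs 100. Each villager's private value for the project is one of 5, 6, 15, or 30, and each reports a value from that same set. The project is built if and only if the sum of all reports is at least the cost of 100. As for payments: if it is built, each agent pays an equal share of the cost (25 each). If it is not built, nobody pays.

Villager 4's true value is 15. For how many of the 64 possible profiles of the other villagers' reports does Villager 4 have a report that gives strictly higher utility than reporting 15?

Others report (30, 30, 30): truth gives -10; report 5 gives 0 > -10. Violating.
Others report (5, 5, 5): truth gives 0; no alternative beats it.
Others report (5, 5, 6): truth gives 0; no alternative beats it.
(Checking all 64 profiles: 1 has a profitable deviation, 63 do not.)

1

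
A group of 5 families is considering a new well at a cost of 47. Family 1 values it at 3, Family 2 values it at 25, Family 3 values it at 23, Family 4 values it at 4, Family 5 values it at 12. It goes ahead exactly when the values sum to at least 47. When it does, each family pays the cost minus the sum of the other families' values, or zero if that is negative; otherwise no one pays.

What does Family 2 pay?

Total value 67 ≥ cost 47, so the project is built.
The other families' values sum to 42.
Cost minus that sum is 47 - 42 = 5.

5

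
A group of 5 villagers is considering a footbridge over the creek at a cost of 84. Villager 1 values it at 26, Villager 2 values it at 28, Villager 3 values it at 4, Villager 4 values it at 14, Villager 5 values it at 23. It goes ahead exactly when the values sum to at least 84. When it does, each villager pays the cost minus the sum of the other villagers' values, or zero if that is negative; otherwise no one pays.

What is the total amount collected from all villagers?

47

Total value 95 ≥ cost 84, so it is built.
Villager 1: others sum to 69; max(0, 84 - 69) = 15.
Villager 2: others sum to 67; max(0, 84 - 67) = 17.
Villager 3: others sum to 91; max(0, 84 - 91) = 0.
Villager 4: others sum to 81; max(0, 84 - 81) = 3.
Villager 5: others sum to 72; max(0, 84 - 72) = 12.
Total collected = 15 + 17 + 0 + 3 + 12 = 47.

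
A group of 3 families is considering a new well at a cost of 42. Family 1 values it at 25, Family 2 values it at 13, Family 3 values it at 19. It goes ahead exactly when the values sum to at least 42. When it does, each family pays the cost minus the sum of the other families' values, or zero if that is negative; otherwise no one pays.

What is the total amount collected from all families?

14

Total value 57 ≥ cost 42, so it is built.
Family 1: others sum to 32; max(0, 42 - 32) = 10.
Family 2: others sum to 44; max(0, 42 - 44) = 0.
Family 3: others sum to 38; max(0, 42 - 38) = 4.
Total collected = 10 + 0 + 4 = 14.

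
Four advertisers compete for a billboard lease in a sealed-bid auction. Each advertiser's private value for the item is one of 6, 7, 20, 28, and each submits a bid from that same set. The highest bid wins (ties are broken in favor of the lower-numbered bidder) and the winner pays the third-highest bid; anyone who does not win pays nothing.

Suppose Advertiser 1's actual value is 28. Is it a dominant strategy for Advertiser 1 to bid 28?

Yes

Check each profile of the others' bids and compare truth against every alternative bid.
Others bid (6, 6, 28): truth gives 22, best alternative gives 0.
Others bid (6, 28, 6): truth gives 22, best alternative gives 0.
Others bid (28, 6, 6): truth gives 22, best alternative gives 0.
Others bid (6, 7, 28): truth gives 21, best alternative gives 0.
Others bid (6, 28, 7): truth gives 21, best alternative gives 0.
Others bid (7, 6, 28): truth gives 21, best alternative gives 0.
(Remaining 58 profiles checked similarly; truth is weakly best in each.)
In every case the truthful bid is at least as good as any alternative, so it is a dominant strategy.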